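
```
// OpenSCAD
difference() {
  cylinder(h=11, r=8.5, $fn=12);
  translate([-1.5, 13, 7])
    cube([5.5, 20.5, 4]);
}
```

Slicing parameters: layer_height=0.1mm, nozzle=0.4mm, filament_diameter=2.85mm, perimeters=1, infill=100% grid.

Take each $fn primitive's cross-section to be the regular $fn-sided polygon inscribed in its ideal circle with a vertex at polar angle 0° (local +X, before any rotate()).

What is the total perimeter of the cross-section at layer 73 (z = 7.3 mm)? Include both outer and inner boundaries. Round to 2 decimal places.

52.80 mm

At z = 7.3 mm: the r=8.5 cylinder contributes a regular 12-gon of circumradius 8.5 (perimeter = 2·12·8.500·sin(180°/12) = 52.80 mm); the 5.5×20.5 cube at (-1.5, 13) contributes its full rectangle (perimeter 52.00 mm); Subtracting the remaining from the first: starting from the r=8.5 cylinder, the 5.5×20.5 cube at (-1.5, 13) misses the remaining region (no effect) — boundary = 52.80 mm. Overall, the cross-section is a single solid region. Total boundary length (outer) = 52.80 mm.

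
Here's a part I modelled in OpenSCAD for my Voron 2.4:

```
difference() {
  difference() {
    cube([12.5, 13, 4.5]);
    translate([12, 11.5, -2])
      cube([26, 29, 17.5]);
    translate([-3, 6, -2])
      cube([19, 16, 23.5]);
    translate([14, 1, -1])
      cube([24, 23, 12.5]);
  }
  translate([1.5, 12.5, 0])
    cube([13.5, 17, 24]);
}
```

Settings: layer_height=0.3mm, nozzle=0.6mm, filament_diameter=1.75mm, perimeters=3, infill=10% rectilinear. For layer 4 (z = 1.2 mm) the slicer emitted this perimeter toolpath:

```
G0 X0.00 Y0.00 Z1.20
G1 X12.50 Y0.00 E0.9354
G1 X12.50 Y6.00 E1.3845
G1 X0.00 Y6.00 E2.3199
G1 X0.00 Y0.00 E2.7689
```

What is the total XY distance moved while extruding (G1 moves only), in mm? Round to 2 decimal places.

37.00 mm

Sum the Euclidean lengths of each G1 segment: total = 37.00 mm.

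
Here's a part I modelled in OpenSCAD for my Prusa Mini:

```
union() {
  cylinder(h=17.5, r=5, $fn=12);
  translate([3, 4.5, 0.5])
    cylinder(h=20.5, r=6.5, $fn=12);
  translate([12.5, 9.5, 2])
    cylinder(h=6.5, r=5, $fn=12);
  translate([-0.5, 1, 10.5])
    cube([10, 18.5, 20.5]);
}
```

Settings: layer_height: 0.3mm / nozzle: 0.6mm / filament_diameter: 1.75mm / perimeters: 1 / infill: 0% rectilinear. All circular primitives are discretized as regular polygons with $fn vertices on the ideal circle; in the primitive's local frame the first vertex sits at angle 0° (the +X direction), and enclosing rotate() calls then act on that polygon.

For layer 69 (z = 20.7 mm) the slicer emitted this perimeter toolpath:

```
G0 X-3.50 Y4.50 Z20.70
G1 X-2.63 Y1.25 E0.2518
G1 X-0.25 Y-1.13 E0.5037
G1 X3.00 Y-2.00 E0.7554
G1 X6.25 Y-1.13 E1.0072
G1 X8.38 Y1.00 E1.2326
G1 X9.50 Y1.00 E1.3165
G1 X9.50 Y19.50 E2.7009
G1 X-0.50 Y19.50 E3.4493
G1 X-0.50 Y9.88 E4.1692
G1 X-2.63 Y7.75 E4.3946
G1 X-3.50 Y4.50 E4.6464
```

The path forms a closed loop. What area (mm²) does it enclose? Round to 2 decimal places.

Apply the shoelace formula to the sequence of (X, Y) vertices; enclosed area = 225.65 mm².

225.65 mm²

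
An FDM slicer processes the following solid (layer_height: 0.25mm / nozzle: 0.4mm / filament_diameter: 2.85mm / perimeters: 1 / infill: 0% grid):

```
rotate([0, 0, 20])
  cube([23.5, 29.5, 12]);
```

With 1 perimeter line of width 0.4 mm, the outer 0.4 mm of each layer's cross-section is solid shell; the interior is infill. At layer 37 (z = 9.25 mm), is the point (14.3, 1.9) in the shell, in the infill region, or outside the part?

outside

At z = 9.25 mm: the 23.5×29.5 cube contributes its full rectangle; (rotated 20° about Z; rotation is an isometry so areas/perimeters/island counts are preserved). Overall, the cross-section is a single solid region. Undo the 20° rotation: the query point maps to (14.087, -3.105) in the un-rotated model frame. The nearest boundary edge runs (0.00, 0.00)→(23.50, 0.00); distance from the point to it = 3.11 mm. The point is not inside any of the regions above, so it lies outside the cross-section (3.11 mm from the nearest boundary).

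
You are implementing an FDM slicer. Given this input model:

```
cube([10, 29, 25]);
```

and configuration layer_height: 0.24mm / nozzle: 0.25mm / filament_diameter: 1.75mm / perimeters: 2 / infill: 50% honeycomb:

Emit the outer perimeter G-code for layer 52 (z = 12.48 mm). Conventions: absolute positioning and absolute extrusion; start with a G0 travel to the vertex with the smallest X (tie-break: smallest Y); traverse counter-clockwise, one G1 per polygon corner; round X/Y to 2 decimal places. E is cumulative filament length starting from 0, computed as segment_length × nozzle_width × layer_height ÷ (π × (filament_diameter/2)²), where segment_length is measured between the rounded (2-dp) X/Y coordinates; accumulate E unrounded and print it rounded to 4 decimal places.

At z = 12.48 mm: the cube is present — its section is the full 10×29 rectangle. The outline is a single polygon with 4 vertices. Extrusion per mm of travel: 0.25 × 0.24 / (π × 0.875²) = 0.024945. Accumulating E over each segment gives final E = 1.9457.

G0 X0.00 Y0.00 Z12.48
G1 X10.00 Y0.00 E0.2495
G1 X10.00 Y29.00 E0.9729
G1 X0.00 Y29.00 E1.2223
G1 X0.00 Y0.00 E1.9457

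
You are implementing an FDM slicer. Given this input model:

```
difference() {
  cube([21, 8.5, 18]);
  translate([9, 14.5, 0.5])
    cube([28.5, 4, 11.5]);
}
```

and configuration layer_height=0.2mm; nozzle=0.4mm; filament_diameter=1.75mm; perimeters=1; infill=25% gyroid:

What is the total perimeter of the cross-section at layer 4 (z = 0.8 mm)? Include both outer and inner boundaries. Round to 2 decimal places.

59.00 mm

At z = 0.8 mm: the 21×8.5 cube contributes its full rectangle (perimeter 59.00 mm); the 28.5×4 cube at (9, 14.5) contributes its full rectangle (perimeter 65.00 mm); Subtracting the remaining from the first: starting from the 21×8.5 cube, the 28.5×4 cube at (9, 14.5) misses the remaining region (no effect) — boundary = 59.00 mm. Overall, the cross-section is a single solid region. Total boundary length (outer) = 59.00 mm.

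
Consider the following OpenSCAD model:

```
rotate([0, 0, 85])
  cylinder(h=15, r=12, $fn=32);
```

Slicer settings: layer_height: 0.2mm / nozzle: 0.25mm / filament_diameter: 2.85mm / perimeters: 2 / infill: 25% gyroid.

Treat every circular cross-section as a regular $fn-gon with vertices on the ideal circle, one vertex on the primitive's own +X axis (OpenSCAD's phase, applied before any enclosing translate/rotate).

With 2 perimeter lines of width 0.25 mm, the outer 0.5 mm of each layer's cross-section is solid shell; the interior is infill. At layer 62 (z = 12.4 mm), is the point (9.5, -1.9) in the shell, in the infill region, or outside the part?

At z = 12.4 mm: the cylinder: section is a regular 32-gon, circumradius r=12; (whole slice rotated 85° about Z — lengths, areas and connectivity unchanged). Overall, the cross-section is a single solid region. Undo the 85° rotation: the query point maps to (-1.065, -9.629) in the un-rotated model frame. The nearest boundary edge runs (-2.34, -11.77)→(-0.00, -12.00); distance from the point to it = 2.25 mm. The point is inside the cross-section and 2.25 mm from the nearest boundary — more than the 0.5 mm shell width (2 × 0.25), so it's in the infill interior.

infill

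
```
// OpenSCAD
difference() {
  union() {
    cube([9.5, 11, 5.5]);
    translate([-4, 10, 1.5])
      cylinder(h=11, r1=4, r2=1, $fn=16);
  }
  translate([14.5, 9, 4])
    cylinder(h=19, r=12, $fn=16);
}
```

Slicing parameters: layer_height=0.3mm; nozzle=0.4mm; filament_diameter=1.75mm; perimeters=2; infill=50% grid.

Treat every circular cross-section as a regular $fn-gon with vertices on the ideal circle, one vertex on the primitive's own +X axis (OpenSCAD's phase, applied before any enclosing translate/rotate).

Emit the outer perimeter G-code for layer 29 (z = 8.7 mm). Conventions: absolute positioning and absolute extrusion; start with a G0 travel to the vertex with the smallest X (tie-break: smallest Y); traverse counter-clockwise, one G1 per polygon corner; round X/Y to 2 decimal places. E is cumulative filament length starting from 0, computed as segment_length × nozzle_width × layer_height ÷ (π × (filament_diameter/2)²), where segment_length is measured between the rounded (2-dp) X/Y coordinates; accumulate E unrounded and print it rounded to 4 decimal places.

G0 X-6.04 Y10.00 Z8.70
G1 X-5.88 Y9.22 E0.0397
G1 X-5.44 Y8.56 E0.0793
G1 X-4.78 Y8.12 E0.1189
G1 X-4.00 Y7.96 E0.1586
G1 X-3.22 Y8.12 E0.1983
G1 X-2.56 Y8.56 E0.2379
G1 X-2.12 Y9.22 E0.2775
G1 X-1.96 Y10.00 E0.3172
G1 X-2.12 Y10.78 E0.3569
G1 X-2.56 Y11.44 E0.3965
G1 X-3.22 Y11.88 E0.4361
G1 X-4.00 Y12.04 E0.4758
G1 X-4.78 Y11.88 E0.5155
G1 X-5.44 Y11.44 E0.5551
G1 X-5.88 Y10.78 E0.5947
G1 X-6.04 Y10.00 E0.6344

At z = 8.7 mm: the cube is not intersected at this z (z outside [0, 5.5]); the cone at (-4, 10) (r1=4→r2=1) has section circumradius 2.036 here — a regular 16-gon; Taking the union: only the cone at (-4, 10) is present, so the union is just that shape — 1 connected region; the r=12 cylinder at (14.5, 9) contributes a regular 16-gon of circumradius 12; Taking the first minus the rest: starting from that combined region, the r=12 cylinder at (14.5, 9) misses the remaining region (no effect) — 1 connected region. The outline is a single polygon with 16 vertices. Extrusion per mm of travel: 0.4 × 0.3 / (π × 0.875²) = 0.049890. Accumulating E over each segment gives final E = 0.6344.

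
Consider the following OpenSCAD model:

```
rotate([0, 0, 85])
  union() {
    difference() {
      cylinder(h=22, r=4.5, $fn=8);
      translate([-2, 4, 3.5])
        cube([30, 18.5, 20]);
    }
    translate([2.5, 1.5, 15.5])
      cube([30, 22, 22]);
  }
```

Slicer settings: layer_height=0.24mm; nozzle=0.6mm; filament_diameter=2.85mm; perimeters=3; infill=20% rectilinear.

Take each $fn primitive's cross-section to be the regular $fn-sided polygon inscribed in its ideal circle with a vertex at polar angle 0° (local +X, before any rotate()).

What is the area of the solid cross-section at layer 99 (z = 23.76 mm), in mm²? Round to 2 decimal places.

660.00 mm²

At z = 23.76 mm: the cylinder does not reach this height (z outside [0, 22]); the cube at (-2, 4) does not reach this height (z outside [3.5, 23.5]); Taking the first minus the rest: the first operand is absent here, so nothing remains; the 30×22 cube at (2.5, 1.5) contributes its full rectangle (area 660.00 mm²); Taking the union: only the 30×22 cube at (2.5, 1.5) is present, so the union is just that shape — area = 660.00 mm²; (rotated 85° about Z; rotation is an isometry so areas/perimeters/island counts are preserved). Overall, the cross-section is a single solid region. Net area = 660.00 mm².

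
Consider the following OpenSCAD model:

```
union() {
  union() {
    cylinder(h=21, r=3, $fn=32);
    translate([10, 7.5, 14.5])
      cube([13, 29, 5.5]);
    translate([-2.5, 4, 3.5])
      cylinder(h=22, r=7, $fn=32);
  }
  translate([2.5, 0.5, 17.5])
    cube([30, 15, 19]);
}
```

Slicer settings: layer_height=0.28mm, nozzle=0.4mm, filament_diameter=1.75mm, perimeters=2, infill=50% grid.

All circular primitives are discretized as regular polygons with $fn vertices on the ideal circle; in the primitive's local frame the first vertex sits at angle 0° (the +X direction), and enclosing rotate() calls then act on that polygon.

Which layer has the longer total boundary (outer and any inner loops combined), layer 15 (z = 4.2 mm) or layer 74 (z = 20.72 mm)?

Layer 15 (z = 4.2): the cylinder: section is a regular 32-gon, circumradius r=3 (perimeter = 2·32·3.000·sin(180°/32) = 18.82 mm); the cube at (10, 7.5) is not intersected at this z (z outside [14.5, 20]); the r=7 cylinder at (-2.5, 4) gives a regular 32-gon of circumradius 7 (constant along its height) (perimeter = 2·32·7.000·sin(180°/32) = 43.91 mm); Merging all regions: the regions partially overlap (shared area 25.65 mm²), so the edge portions inside another operand are dropped and the merged outline is re-measured after clipping — boundary = 44.52 mm; the cube at (2.5, 0.5) is not intersected at this z (z outside [17.5, 36.5]); Merging all regions: only the result so far is present, so the union is just that shape — boundary = 44.52 mm. So its perimeter = 44.52 mm. Layer 74 (z = 20.72): the r=3 cylinder gives a regular 32-gon of circumradius 3 (constant along its height) (perimeter = 2·32·3.000·sin(180°/32) = 18.82 mm); the cube at (10, 7.5) does not reach this height (z outside [14.5, 20]); the r=7 cylinder at (-2.5, 4) gives a regular 32-gon of circumradius 7 (constant along its height) (perimeter = 2·32·7.000·sin(180°/32) = 43.91 mm); Taking the union: the regions partially overlap (shared area 25.65 mm²), so the edge portions inside another operand are dropped and the merged outline is re-measured after clipping — boundary = 44.52 mm; the cube at (2.5, 0.5) (footprint 30×15) is included at this height (perimeter 90.00 mm); Taking the union: the regions partially overlap (shared area 12.47 mm²), so the edge portions inside another operand are dropped and the merged outline is re-measured after clipping — boundary = 116.02 mm. So its perimeter = 116.02 mm. Layer 74 is larger (116.02 vs 44.52 mm).

layer 74 (z = 20.72 mm)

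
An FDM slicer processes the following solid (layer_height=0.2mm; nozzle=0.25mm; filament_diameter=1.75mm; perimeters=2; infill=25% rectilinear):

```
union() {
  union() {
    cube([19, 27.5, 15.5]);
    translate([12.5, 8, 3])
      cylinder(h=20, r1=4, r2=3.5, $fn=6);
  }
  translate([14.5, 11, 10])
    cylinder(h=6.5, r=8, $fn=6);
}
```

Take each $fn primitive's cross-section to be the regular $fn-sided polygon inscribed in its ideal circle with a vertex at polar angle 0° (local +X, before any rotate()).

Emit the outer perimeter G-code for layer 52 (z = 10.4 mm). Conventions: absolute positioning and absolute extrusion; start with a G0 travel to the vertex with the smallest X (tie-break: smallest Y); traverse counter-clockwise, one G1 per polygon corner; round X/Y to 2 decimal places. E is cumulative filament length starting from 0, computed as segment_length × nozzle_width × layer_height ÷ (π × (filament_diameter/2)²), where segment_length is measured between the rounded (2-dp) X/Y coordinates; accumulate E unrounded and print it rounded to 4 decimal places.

At z = 10.4 mm: the cube is present — its section is the full 19×27.5 rectangle; the cone at (12.5, 8) (r1=4→r2=3.5) has section circumradius 3.815 here — a regular 6-gon; Taking the union: the cone at (12.5, 8) lies entirely inside the 19×27.5 cube, so the union is just the 19×27.5 cube — 1 connected region; the cylinder at (14.5, 11): section is a regular 6-gon, circumradius r=8; Merging all regions: the regions partially overlap (shared area 145.06 mm²), so overlapping operands fuse into one piece — 1 connected region. The outline is a single polygon with 7 vertices. Extrusion per mm of travel: 0.25 × 0.2 / (π × 0.875²) = 0.020788. Accumulating E over each segment gives final E = 1.9722.

G0 X0.00 Y0.00 Z10.40
G1 X19.00 Y0.00 E0.3950
G1 X19.00 Y4.94 E0.4977
G1 X22.50 Y11.00 E0.6431
G1 X19.00 Y17.06 E0.7886
G1 X19.00 Y27.50 E1.0056
G1 X0.00 Y27.50 E1.4006
G1 X0.00 Y0.00 E1.9722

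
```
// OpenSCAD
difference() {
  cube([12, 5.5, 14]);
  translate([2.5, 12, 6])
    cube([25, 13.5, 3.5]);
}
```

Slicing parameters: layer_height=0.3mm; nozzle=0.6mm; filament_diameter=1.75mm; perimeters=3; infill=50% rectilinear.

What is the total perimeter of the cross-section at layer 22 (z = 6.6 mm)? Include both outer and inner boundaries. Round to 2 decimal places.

35.00 mm

At z = 6.6 mm: the 12×5.5 cube contributes its full rectangle (perimeter 35.00 mm); the cube at (2.5, 12) (footprint 25×13.5) is included at this height (perimeter 77.00 mm); Taking the first minus the rest: starting from the 12×5.5 cube, the 25×13.5 cube at (2.5, 12) misses the remaining region (no effect) — boundary = 35.00 mm. Overall, the cross-section is a single solid region. Total boundary length (outer) = 35.00 mm.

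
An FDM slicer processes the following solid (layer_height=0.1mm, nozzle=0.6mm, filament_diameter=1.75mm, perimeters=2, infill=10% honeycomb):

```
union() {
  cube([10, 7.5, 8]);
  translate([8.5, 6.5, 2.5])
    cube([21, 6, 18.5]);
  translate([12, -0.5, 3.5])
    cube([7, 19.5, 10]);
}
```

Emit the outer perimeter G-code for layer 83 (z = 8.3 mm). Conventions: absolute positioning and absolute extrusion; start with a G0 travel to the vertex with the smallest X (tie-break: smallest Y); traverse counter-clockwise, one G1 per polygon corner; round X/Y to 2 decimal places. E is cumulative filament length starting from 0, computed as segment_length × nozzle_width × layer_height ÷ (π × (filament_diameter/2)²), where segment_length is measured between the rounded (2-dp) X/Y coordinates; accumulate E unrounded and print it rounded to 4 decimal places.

G0 X8.50 Y6.50 Z8.30
G1 X12.00 Y6.50 E0.0873
G1 X12.00 Y-0.50 E0.2619
G1 X19.00 Y-0.50 E0.4365
G1 X19.00 Y6.50 E0.6112
G1 X29.50 Y6.50 E0.8731
G1 X29.50 Y12.50 E1.0227
G1 X19.00 Y12.50 E1.2847
G1 X19.00 Y19.00 E1.4468
G1 X12.00 Y19.00 E1.6214
G1 X12.00 Y12.50 E1.7836
G1 X8.50 Y12.50 E1.8709
G1 X8.50 Y6.50 E2.0206

At z = 8.3 mm: the cube does not reach this height (z outside [0, 8]); the cube at (8.5, 6.5) is present — its section is the full 21×6 rectangle; the 7×19.5 cube at (12, -0.5) contributes its full rectangle; Taking the union: the regions partially overlap (shared area 42.00 mm²), so overlapping operands fuse into one piece — 1 connected region. The outline is a single polygon with 12 vertices. Extrusion per mm of travel: 0.6 × 0.1 / (π × 0.875²) = 0.024945. Accumulating E over each segment gives final E = 2.0206.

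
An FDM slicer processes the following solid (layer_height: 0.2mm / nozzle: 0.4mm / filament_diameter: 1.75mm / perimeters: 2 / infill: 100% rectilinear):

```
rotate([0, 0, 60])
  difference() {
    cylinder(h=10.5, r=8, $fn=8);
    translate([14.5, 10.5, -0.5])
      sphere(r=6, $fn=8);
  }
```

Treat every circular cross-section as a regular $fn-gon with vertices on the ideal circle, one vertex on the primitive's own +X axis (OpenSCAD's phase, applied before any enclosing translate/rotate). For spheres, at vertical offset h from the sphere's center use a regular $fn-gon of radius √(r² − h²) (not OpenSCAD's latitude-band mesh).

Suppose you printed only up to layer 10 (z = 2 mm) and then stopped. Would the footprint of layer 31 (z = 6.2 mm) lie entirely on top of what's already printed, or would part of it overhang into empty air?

Compare the two slices. At z = 2: the cylinder: section is a regular 8-gon, circumradius r=8 (area = (8/2)·8.000²·sin(360°/8) = 181.02 mm²); the r=6 sphere at (14.5, 10.5) slices to a regular 8-gon of circumradius 5.454 (√(r²−h²) with h=2.5 from center) (area = (8/2)·5.454²·sin(360°/8) = 84.15 mm²); After the difference (first − rest): starting from the r=8 cylinder (181.02 mm²), the r=6 sphere at (14.5, 10.5) misses the remaining region (no effect) — area = 181.02 mm²; (rotated 60° about Z; rotation is an isometry so areas/perimeters/island counts are preserved). At z = 6.2: the r=8 cylinder gives a regular 8-gon of circumradius 8 (constant along its height) (area = (8/2)·8.000²·sin(360°/8) = 181.02 mm²); the sphere at (14.5, 10.5) does not reach this height (|z−center|=6.700 > r=6); Subtracting the remaining from the first: none of the subtracted shapes is present at this height, so the r=8 cylinder is unchanged — area = 181.02 mm²; (rotated 60° about Z; rotation is an isometry so areas/perimeters/island counts are preserved). Checking containment: the cross-section at z = 6.2 is a subset of the cross-section at z = 2.

entirely on top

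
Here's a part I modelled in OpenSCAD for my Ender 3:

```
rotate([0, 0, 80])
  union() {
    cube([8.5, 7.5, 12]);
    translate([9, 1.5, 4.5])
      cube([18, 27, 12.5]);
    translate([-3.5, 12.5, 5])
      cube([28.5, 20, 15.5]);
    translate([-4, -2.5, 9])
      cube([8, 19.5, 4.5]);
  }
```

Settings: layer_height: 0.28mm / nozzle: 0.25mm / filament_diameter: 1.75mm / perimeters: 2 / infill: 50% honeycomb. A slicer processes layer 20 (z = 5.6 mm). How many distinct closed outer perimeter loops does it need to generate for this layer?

2

At z = 5.6 mm: the 8.5×7.5 cube contributes its full rectangle; the cube at (9, 1.5) (footprint 18×27) is included at this height; the cube at (-3.5, 12.5) is present — its section is the full 28.5×20 rectangle; the cube at (-4, -2.5) does not reach this height (z outside [9, 13.5]); Combining (union): the regions partially overlap (shared area 256.00 mm²), so overlapping operands fuse into one piece — 2 connected regions; (rotated 80° about Z; rotation is an isometry so areas/perimeters/island counts are preserved). The result has 2 disconnected regions.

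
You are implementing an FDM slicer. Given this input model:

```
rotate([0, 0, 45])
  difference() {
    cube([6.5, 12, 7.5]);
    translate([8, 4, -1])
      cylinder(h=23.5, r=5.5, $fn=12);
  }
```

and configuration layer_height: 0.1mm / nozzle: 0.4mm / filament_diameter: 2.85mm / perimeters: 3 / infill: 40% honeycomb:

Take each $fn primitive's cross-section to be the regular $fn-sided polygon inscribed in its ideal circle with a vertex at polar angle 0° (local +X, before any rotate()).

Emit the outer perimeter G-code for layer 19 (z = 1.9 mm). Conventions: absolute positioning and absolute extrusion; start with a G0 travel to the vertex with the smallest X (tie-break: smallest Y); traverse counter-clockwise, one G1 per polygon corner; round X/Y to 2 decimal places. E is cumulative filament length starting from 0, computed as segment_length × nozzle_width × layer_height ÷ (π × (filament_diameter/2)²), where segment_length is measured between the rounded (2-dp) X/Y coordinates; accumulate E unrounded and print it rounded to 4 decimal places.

At z = 1.9 mm: the 6.5×12 cube contributes its full rectangle; the r=5.5 cylinder at (8, 4) gives a regular 12-gon of circumradius 5.5 (constant along its height); Taking the first minus the rest: starting from the 6.5×12 cube, the r=5.5 cylinder at (8, 4) partially overlaps it — only the 28.02 mm² overlap (of its 90.75 mm²) is removed, clipping the outline — 1 connected region; (rotated 45° about Z; rotation is an isometry so areas/perimeters/island counts are preserved). The outline is a single polygon with 9 vertices. Extrusion per mm of travel: 0.4 × 0.1 / (π × 1.425²) = 0.006270. Accumulating E over each segment gives final E = 0.2350.

G0 X-8.49 Y8.49 Z1.90
G1 X0.00 Y0.00 E0.0753
G1 X3.17 Y3.17 E0.1034
G1 X1.40 Y3.17 E0.1145
G1 X-1.06 Y4.60 E0.1323
G1 X-2.48 Y7.06 E0.1501
G1 X-2.48 Y9.91 E0.1680
G1 X-1.84 Y11.03 E0.1761
G1 X-3.89 Y13.08 E0.1943
G1 X-8.49 Y8.49 E0.2350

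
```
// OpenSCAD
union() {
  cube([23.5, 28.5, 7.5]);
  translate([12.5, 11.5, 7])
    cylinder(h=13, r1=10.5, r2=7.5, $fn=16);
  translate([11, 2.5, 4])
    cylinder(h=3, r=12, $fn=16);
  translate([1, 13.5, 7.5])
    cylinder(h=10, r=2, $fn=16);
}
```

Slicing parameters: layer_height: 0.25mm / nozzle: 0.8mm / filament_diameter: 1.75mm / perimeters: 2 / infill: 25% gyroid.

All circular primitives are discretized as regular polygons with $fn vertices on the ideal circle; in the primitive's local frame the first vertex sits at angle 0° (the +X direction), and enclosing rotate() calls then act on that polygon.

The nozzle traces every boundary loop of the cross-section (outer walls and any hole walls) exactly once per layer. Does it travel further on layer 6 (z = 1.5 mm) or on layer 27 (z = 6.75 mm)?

layer 27 (z = 6.75 mm)

Layer 6 (z = 1.5): the cube (footprint 23.5×28.5) is included at this height (perimeter 104.00 mm); the cone at (12.5, 11.5) does not reach this height (z outside [7, 20]); the cylinder at (11, 2.5) is absent (z outside [4, 7]); the cylinder at (1, 13.5) is absent (z outside [7.5, 17.5]); Taking the union: only the 23.5×28.5 cube is present, so the union is just that shape — boundary = 104.00 mm. So its perimeter = 104.00 mm. Layer 27 (z = 6.75): the cube is present — its section is the full 23.5×28.5 rectangle (perimeter 104.00 mm); the cone at (12.5, 11.5) is absent (z outside [7, 20]); the r=12 cylinder at (11, 2.5) contributes a regular 16-gon of circumradius 12 (perimeter = 2·16·12.000·sin(180°/16) = 74.91 mm); the cylinder at (1, 13.5) does not reach this height (z outside [7.5, 17.5]); Merging all regions: the regions partially overlap (shared area 274.80 mm²), so the edge portions inside another operand are dropped and the merged outline is re-measured after clipping — boundary = 114.02 mm. So its perimeter = 114.02 mm. Layer 27 is larger (114.02 vs 104.00 mm).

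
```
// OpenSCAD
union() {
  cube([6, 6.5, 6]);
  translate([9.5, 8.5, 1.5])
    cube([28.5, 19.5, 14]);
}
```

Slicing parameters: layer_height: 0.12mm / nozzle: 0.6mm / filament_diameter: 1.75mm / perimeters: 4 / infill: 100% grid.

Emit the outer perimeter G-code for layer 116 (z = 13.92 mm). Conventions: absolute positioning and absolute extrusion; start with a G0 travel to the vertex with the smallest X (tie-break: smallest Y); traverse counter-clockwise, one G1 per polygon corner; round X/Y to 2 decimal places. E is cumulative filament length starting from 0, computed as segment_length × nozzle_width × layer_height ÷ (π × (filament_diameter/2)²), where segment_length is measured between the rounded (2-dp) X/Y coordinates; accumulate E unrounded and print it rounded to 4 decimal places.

At z = 13.92 mm: the cube is not intersected at this z (z outside [0, 6]); the cube at (9.5, 8.5) is present — its section is the full 28.5×19.5 rectangle; Merging all regions: only the 28.5×19.5 cube at (9.5, 8.5) is present, so the union is just that shape — 1 connected region. The outline is a single polygon with 4 vertices. Extrusion per mm of travel: 0.6 × 0.12 / (π × 0.875²) = 0.029934. Accumulating E over each segment gives final E = 2.8737.

G0 X9.50 Y8.50 Z13.92
G1 X38.00 Y8.50 E0.8531
G1 X38.00 Y28.00 E1.4368
G1 X9.50 Y28.00 E2.2900
G1 X9.50 Y8.50 E2.8737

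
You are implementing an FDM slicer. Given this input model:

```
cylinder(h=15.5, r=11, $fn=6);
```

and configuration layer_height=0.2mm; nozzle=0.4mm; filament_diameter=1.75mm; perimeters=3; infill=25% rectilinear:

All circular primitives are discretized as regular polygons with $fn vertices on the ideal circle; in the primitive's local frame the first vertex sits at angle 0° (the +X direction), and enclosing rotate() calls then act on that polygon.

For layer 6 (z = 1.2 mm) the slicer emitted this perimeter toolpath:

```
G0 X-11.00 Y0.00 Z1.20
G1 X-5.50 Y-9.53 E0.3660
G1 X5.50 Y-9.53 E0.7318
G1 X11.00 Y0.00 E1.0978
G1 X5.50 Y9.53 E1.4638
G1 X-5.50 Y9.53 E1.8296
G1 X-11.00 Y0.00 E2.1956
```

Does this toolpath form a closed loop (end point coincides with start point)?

yes

Start point (G0): (-11.00, 0.00). End point (last G1): the path returns to the start — closed.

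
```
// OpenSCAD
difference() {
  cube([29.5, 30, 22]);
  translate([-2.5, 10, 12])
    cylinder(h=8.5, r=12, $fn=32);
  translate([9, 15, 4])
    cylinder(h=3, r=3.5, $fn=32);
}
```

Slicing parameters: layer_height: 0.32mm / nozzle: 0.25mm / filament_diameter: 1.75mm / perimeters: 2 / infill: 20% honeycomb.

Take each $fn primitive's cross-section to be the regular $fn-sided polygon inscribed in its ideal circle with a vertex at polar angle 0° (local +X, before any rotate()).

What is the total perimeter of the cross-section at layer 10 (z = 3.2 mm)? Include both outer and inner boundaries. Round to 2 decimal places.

At z = 3.2 mm: the cube is present — its section is the full 29.5×30 rectangle (perimeter 119.00 mm); the cylinder at (-2.5, 10) does not reach this height (z outside [12, 20.5]); the cylinder at (9, 15) does not reach this height (z outside [4, 7]); After the difference (first − rest): none of the subtracted shapes is present at this height, so the 29.5×30 cube is unchanged — boundary = 119.00 mm. Overall, the cross-section is a single solid region. Total boundary length (outer) = 119.00 mm.

119.00 mm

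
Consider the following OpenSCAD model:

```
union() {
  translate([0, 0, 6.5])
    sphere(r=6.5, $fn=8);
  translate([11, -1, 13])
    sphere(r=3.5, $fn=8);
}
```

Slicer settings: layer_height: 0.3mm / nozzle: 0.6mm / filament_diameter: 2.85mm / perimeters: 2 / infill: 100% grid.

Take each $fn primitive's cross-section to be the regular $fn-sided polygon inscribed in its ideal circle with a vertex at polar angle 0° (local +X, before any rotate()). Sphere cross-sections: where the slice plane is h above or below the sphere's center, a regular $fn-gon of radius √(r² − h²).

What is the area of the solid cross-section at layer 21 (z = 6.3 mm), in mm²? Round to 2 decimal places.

119.39 mm²

At z = 6.3 mm: the r=6.5 sphere contributes a regular 8-gon of circumradius √(6.5²−0.2²) = 6.497 (area = (8/2)·6.497²·sin(360°/8) = 119.39 mm²); the sphere at (11, -1) is not intersected at this z (|z−center|=6.700 > r=3.5); Taking the union: only the r=6.5 sphere is present, so the union is just that shape — area = 119.39 mm². Overall, the cross-section is a single solid region. Net area = 119.39 mm².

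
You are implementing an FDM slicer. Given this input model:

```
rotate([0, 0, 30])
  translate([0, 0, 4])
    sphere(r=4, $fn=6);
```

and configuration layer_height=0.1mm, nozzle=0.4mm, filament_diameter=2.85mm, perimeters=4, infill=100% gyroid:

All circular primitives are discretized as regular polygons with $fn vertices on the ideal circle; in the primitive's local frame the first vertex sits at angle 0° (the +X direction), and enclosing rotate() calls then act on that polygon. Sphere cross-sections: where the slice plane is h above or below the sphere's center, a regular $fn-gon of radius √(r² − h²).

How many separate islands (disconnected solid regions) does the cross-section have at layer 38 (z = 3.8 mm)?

At z = 3.8 mm: the sphere: section is a regular 6-gon, circumradius = √(r²−h²) = √(4²−0.2²) = 3.995; (whole slice rotated 30° about Z — lengths, areas and connectivity unchanged). Overall, the cross-section is a single solid region. Island count = 1.

1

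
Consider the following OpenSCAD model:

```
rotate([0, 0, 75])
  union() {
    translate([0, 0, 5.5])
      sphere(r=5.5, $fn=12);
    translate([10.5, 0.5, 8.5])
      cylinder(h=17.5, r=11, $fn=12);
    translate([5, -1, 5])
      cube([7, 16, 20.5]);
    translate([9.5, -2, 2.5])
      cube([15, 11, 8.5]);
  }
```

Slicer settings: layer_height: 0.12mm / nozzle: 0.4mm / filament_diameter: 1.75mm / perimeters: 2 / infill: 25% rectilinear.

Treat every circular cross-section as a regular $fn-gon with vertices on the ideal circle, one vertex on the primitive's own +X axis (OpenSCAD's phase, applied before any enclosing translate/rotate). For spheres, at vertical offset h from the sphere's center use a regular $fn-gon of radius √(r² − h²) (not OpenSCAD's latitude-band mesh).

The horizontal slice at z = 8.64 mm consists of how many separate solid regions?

1

At z = 8.64 mm: the r=5.5 sphere slices to a regular 12-gon of circumradius 4.516 (√(r²−h²) with h=3.14 from center); the cylinder at (10.5, 0.5): section is a regular 12-gon, circumradius r=11; the 7×16 cube at (5, -1) contributes its full rectangle; the cube at (9.5, -2) (footprint 15×11) is included at this height; Taking the union: the regions partially overlap (shared area 231.04 mm²), so overlapping operands fuse into one piece — 1 connected region; (rotated 75° about Z; rotation is an isometry so areas/perimeters/island counts are preserved). The result has 1 disconnected region.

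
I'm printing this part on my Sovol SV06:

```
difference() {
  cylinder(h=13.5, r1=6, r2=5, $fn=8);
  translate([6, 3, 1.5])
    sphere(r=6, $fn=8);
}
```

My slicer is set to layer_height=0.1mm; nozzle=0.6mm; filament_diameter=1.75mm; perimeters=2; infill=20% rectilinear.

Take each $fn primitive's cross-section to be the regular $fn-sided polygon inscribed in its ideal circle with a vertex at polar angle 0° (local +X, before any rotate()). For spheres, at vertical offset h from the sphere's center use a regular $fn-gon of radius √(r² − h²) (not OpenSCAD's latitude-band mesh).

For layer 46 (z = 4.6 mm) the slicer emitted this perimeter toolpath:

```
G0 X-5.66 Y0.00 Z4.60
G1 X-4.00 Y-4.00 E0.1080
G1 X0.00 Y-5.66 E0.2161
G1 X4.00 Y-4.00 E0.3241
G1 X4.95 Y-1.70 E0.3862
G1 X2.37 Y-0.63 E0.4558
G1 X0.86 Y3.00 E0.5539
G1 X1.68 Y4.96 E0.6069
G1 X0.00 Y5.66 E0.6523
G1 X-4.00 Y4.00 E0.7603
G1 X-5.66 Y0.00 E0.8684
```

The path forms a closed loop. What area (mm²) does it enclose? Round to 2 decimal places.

Apply the shoelace formula to the sequence of (X, Y) vertices; enclosed area = 71.75 mm².

71.75 mm²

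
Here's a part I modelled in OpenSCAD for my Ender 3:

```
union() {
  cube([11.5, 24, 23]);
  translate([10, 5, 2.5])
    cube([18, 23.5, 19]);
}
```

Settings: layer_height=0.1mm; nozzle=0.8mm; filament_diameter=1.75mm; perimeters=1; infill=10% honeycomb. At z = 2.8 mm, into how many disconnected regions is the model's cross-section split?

1

At z = 2.8 mm: the cube (footprint 11.5×24) is included at this height; the cube at (10, 5) (footprint 18×23.5) is included at this height; Merging all regions: the regions partially overlap (shared area 28.50 mm²), so overlapping operands fuse into one piece — 1 connected region. The result has 1 disconnected region.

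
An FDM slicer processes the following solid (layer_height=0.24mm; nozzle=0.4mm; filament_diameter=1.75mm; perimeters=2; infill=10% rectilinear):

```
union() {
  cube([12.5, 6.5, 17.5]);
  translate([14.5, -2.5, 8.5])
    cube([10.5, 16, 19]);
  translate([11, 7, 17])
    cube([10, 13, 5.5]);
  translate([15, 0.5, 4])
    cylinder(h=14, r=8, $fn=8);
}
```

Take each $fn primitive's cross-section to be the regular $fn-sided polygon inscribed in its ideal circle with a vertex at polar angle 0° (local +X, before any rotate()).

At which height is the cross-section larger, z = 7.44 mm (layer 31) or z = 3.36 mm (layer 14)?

layer 31 (z = 7.44 mm)

Layer 31 (z = 7.44): the cube is present — its section is the full 12.5×6.5 rectangle (area 81.25 mm²); the cube at (14.5, -2.5) is absent (z outside [8.5, 27.5]); the cube at (11, 7) is not intersected at this z (z outside [17, 22.5]); the r=8 cylinder at (15, 0.5) gives a regular 8-gon of circumradius 8 (constant along its height) (area = (8/2)·8.000²·sin(360°/8) = 181.02 mm²); Taking the union: the regions partially overlap — summed areas 262.27 mm² minus the doubly-counted overlap 28.12 mm² gives 234.14 mm² — area = 234.14 mm². So its area = 234.14 mm². Layer 14 (z = 3.36): the cube is present — its section is the full 12.5×6.5 rectangle (area 81.25 mm²); the cube at (14.5, -2.5) is absent (z outside [8.5, 27.5]); the cube at (11, 7) is not intersected at this z (z outside [17, 22.5]); the cylinder at (15, 0.5) is not intersected at this z (z outside [4, 18]); Combining (union): only the 12.5×6.5 cube is present, so the union is just that shape — area = 81.25 mm². So its area = 81.25 mm². Layer 31 is larger (234.14 vs 81.25 mm²).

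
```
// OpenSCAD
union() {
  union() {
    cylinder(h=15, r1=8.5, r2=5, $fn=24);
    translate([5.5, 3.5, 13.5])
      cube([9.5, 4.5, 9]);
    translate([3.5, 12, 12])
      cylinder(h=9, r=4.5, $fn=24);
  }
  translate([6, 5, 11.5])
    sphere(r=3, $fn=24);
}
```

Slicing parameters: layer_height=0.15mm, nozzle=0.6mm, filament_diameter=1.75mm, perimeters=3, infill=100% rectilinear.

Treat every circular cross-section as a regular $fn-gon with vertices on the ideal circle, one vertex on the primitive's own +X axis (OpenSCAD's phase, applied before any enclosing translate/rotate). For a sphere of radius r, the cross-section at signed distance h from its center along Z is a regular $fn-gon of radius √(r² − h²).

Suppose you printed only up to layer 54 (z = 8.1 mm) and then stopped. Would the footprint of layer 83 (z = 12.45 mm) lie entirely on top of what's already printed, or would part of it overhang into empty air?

Compare the two slices. At z = 8.1: the cone contributes a regular 24-gon of circumradius 6.610 (interpolated between r1=8.5 and r2=5 at t=0.540) (area = (24/2)·6.610²·sin(360°/24) = 135.70 mm²); the cube at (5.5, 3.5) does not reach this height (z outside [13.5, 22.5]); the cylinder at (3.5, 12) is absent (z outside [12, 21]); Taking the union: only the cone is present, so the union is just that shape — area = 135.70 mm²; the sphere at (6, 5) does not reach this height (|z−center|=3.400 > r=3); Taking the union: only the result so far is present, so the union is just that shape — area = 135.70 mm². At z = 12.45: the cone: at t=0.830 of its height the radius interpolates to r₁+(r₂−r₁)t = 5.595, giving a regular 24-gon of that circumradius (area = (24/2)·5.595²·sin(360°/24) = 97.22 mm²); the cube at (5.5, 3.5) does not reach this height (z outside [13.5, 22.5]); the cylinder at (3.5, 12): section is a regular 24-gon, circumradius r=4.5 (area = (24/2)·4.500²·sin(360°/24) = 62.89 mm²); Taking the union: the 2 present regions are separate (no shared area or edge), so areas and boundary lengths simply add and each stays a separate island — area = 160.12 mm²; the sphere at (6, 5): section is a regular 24-gon, circumradius = √(r²−h²) = √(3²−0.95²) = 2.846 (area = (24/2)·2.846²·sin(360°/24) = 25.15 mm²); Merging all regions: the regions partially overlap — summed areas 185.27 mm² minus the doubly-counted overlap 1.13 mm² gives 184.14 mm² — area = 184.14 mm². Checking containment: at z = 12.45 the cross-section extends beyond the z = 8.1 cross-section by about 82.98 mm².

part overhangs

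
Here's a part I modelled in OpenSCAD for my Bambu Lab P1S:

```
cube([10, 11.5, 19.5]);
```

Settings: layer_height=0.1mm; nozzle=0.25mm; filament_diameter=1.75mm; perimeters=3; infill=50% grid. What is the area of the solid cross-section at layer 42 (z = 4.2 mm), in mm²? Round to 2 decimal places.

115.00 mm²

At z = 4.2 mm: the cube (footprint 10×11.5) is included at this height (area 115.00 mm²). Overall, the cross-section is a single solid region. Net area = 115.00 mm².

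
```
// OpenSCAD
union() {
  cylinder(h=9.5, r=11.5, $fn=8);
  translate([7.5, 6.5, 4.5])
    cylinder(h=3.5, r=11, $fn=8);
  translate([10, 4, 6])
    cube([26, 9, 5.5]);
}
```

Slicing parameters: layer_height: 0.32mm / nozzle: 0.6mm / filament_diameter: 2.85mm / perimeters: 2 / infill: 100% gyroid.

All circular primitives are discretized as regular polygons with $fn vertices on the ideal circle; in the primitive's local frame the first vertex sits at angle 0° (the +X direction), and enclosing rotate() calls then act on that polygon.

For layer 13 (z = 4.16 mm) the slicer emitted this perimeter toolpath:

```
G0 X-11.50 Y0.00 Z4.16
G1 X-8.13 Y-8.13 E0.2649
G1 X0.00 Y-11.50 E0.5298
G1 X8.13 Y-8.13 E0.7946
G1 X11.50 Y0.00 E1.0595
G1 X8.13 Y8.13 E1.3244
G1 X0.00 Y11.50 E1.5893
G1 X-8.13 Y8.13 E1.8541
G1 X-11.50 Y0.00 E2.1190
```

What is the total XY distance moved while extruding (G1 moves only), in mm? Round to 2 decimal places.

70.41 mm

Sum the Euclidean lengths of each G1 segment: total = 70.41 mm.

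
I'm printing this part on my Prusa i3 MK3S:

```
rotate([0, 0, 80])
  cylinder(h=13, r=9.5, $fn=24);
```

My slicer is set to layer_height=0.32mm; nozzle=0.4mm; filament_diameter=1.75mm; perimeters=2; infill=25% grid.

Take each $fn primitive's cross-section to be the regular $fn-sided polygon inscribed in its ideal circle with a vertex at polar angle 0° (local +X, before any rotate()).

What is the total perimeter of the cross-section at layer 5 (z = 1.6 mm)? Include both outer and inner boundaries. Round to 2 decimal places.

59.52 mm

At z = 1.6 mm: the cylinder: section is a regular 24-gon, circumradius r=9.5 (perimeter = 2·24·9.500·sin(180°/24) = 59.52 mm); (whole slice rotated 80° about Z — lengths, areas and connectivity unchanged). Overall, the cross-section is a single solid region. Total boundary length (outer) = 59.52 mm.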